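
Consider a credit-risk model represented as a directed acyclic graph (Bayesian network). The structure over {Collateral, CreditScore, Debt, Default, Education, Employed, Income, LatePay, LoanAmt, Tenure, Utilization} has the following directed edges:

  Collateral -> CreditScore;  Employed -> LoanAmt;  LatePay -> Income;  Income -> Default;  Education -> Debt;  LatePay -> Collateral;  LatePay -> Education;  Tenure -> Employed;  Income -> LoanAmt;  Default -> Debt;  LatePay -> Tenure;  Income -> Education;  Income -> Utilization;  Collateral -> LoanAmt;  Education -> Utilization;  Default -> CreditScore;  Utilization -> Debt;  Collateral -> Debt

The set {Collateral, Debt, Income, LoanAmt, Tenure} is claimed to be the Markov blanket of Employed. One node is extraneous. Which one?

Parents of Employed: Tenure.
Children of Employed: LoanAmt.
Co-parents of Employed (other parents of its children):
  LoanAmt: Collateral, Income
MB(Employed) = {Collateral, Income, LoanAmt, Tenure}.
Debt is neither a parent, child, nor co-parent of Employed, so it does not belong.

Debt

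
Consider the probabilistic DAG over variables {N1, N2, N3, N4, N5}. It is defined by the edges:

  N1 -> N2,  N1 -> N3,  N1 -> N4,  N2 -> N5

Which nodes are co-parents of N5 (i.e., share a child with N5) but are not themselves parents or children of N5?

{}

N5 has no children, so it has no co-parents. The set is empty.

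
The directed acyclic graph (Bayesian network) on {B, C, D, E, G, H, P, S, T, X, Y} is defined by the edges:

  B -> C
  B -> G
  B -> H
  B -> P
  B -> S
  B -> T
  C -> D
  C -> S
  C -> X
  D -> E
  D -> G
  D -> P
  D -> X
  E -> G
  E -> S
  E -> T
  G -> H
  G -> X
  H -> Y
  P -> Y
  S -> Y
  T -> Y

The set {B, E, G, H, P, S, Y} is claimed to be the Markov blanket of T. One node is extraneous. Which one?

T's children: Y.
T's parents: B, E.
Other parents of T's children:
  Y: H, P, S
MB(T) = {B, E, H, P, S, Y}.
G is neither a parent, child, nor co-parent of T, so it does not belong.

G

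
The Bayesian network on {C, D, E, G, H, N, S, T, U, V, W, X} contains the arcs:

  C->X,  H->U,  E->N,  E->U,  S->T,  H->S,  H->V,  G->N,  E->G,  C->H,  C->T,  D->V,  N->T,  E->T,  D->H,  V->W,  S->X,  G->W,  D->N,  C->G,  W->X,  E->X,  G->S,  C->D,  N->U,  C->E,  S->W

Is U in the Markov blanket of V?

No

A node's Markov blanket = Pa ∪ Ch ∪ (parents of Ch other than the node itself).
V has parents D, H.
V has child W.
For each child, the remaining parents (spouses of V):
  W's other parents are G, S.
MB(V) = {D, G, H, S, W}; U is not in this set.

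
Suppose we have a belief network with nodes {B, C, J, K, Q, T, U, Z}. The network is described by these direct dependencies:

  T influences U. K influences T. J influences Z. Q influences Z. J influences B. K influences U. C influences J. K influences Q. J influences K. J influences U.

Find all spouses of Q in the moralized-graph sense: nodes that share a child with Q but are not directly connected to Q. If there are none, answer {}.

Children of Q: Z.
  Z's other parent is J.
Excluding nodes already adjacent to Q (K, Z), the co-parent-only contribution is {J}.

{J}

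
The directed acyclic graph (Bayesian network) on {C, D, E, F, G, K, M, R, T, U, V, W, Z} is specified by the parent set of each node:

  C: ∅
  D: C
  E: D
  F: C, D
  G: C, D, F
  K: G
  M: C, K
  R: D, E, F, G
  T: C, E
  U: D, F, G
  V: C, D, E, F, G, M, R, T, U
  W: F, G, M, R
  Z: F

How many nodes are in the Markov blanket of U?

9

A node's Markov blanket = Pa ∪ Ch ∪ (parents of Ch other than the node itself).
Children of U: V.
U's parents: D, F, G.
Parents of each child, excluding U:
  V's other parents are C, D, E, F, G, M, R, T.
MB(U) = {C, D, E, F, G, M, R, T, V}, which has 9 nodes.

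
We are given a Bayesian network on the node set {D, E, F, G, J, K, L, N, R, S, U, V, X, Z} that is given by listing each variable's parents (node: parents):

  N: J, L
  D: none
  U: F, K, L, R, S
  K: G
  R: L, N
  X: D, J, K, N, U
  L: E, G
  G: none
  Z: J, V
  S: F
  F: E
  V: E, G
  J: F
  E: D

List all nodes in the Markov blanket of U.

Recall MB(v) = parents ∪ children ∪ spouses, where spouses are the other parents of v's children.
Parents of U: F, K, L, R, S.
Ch(U) = {X}.
Co-parents of U (other parents of its children):
  X's other parents are D, J, K, N.
Union: {F, K, L, R, S} ∪ {X} ∪ {D, J, K, N} = {D, F, J, K, L, N, R, S, X}.

{D, F, J, K, L, N, R, S, X}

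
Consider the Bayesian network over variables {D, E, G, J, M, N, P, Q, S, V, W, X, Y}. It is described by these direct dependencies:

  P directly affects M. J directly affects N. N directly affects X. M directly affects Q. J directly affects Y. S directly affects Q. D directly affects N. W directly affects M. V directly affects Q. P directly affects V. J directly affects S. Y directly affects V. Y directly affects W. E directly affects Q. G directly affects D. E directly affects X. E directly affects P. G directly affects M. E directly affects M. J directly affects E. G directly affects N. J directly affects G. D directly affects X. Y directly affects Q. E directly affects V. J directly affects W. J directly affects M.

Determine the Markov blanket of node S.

{E, J, M, Q, V, Y}

The Markov blanket of a node is its parents, its children, and the other parents of its children.
Parents of S: J.
S's children: Q.
Parents of each child, excluding S:
  Q: E, M, V, Y
MB(S) = {E, J, M, Q, V, Y}.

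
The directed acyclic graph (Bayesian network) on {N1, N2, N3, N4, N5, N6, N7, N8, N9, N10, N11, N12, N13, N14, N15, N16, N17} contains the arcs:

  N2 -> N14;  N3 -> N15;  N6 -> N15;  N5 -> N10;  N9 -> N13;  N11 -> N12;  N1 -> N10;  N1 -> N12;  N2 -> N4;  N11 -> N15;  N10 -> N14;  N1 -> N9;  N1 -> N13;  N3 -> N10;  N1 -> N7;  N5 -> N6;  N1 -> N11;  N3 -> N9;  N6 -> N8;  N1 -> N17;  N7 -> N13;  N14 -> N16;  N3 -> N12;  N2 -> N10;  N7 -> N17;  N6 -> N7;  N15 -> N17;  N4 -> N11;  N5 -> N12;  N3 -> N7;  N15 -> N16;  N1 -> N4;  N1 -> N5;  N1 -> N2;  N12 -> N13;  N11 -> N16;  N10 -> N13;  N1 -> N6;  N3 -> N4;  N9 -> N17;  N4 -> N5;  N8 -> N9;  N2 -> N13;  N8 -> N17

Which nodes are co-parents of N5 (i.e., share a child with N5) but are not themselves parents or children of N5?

Children of N5: N6, N10, N12.
  parents(N6) \ {N5} = {N1}.
  parents(N10) \ {N5} = {N1, N2, N3}.
  parents(N12) \ {N5} = {N1, N3, N11}.
Excluding nodes already adjacent to N5 (N1, N4, N6, N10, N12), the co-parent-only contribution is {N2, N3, N11}.

{N2, N3, N11}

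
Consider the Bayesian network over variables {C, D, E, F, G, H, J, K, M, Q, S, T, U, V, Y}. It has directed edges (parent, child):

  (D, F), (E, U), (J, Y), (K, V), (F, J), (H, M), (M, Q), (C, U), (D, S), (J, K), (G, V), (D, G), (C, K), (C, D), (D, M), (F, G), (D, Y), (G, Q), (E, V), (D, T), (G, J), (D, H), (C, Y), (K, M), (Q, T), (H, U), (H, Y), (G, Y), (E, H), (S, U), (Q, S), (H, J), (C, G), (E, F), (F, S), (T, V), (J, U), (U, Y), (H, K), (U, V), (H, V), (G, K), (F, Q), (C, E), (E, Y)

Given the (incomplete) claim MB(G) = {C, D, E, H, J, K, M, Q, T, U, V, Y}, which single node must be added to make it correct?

Recall MB(v) = parents ∪ children ∪ spouses, where spouses are the other parents of v's children.
G has parents C, D, F.
G has children J, K, Q, V, Y.
Other parents of G's children:
  J: F, H
  K: C, H, J
  Q: F, M
  V: E, H, K, T, U
  Y: C, D, E, H, J, U
MB(G) = {C, D, E, F, H, J, K, M, Q, T, U, V, Y}.
Comparing with the claimed set, F is missing.

F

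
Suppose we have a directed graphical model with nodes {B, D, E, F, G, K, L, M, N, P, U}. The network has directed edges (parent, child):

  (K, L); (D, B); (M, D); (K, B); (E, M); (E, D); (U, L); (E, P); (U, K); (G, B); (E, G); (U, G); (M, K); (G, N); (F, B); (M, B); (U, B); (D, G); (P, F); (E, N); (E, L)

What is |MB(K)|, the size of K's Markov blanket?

8

A node's Markov blanket = Pa ∪ Ch ∪ (parents of Ch other than the node itself).
Ch(K) = {B, L}.
Parents of K: M, U.
Co-parents of K (other parents of its children):
  L also has parents E, U.
  B's other parents are D, F, G, M, U.
MB(K) = {B, D, E, F, G, L, M, U}, which has 8 nodes.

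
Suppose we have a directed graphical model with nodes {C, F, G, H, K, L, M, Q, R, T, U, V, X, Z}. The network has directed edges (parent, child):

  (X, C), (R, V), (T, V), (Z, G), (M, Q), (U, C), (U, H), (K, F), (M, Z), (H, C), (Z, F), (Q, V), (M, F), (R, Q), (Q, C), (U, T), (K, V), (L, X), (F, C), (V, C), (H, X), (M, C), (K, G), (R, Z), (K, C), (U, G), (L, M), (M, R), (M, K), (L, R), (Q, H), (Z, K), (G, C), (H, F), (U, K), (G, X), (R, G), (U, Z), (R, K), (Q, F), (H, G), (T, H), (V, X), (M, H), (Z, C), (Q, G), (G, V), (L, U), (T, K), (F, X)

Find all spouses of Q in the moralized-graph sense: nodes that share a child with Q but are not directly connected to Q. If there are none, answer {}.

{K, T, U, X, Z}

Children of Q: C, F, G, H, V.
  H also has parents M, T, U.
  F also has parents H, K, M, Z.
  parents(G) \ {Q} = {H, K, R, U, Z}.
  parents(V) \ {Q} = {G, K, R, T}.
  C's other parents are F, G, H, K, M, U, V, X, Z.
Excluding nodes already adjacent to Q (C, F, G, H, M, R, V), the co-parent-only contribution is {K, T, U, X, Z}.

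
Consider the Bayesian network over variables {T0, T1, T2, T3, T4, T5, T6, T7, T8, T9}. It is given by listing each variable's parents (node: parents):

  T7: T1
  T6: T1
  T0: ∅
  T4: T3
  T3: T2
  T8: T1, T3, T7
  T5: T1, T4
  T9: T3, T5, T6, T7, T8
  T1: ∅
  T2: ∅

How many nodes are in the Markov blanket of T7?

6

T7's parents: T1.
Ch(T7) = {T8, T9}.
For each child, the remaining parents (spouses of T7):
  T8: T1, T3
  T9: T3, T5, T6, T8
MB(T7) = {T1, T3, T5, T6, T8, T9}, which has 6 nodes.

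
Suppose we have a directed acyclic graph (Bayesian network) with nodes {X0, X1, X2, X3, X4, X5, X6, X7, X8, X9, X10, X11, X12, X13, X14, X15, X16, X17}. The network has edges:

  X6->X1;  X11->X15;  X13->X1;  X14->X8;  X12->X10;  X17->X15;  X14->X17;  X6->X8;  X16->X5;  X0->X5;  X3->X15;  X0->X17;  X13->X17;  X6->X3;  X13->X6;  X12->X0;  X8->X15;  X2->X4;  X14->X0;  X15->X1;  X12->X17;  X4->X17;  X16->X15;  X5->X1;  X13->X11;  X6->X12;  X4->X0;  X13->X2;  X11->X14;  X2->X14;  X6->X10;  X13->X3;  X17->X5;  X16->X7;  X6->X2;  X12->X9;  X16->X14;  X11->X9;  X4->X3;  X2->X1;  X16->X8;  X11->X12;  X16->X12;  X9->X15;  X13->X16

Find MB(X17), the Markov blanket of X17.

{X0, X3, X4, X5, X8, X9, X11, X12, X13, X14, X15, X16}

Recall MB(v) = parents ∪ children ∪ spouses, where spouses are the other parents of v's children.
Pa(X17) = {X0, X4, X12, X13, X14}.
Ch(X17) = {X5, X15}.
Other parents of X17's children:
  parents(X5) \ {X17} = {X0, X16}.
  X15 also has parents X3, X8, X9, X11, X16.
Taking the union gives {X0, X3, X4, X5, X8, X9, X11, X12, X13, X14, X15, X16}.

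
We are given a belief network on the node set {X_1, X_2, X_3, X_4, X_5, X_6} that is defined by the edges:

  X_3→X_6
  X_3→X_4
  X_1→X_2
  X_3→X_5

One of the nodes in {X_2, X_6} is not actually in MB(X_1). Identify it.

X_6

By definition, MB(X_1) is built from X_1's parents, X_1's children, and the co-parents of X_1.
Children of X_1: X_2.
X_1's parents: none.
Parents of each child, excluding X_1:
  X_2: no additional parents.
MB(X_1) = {X_2}.
X_6 is neither a parent, child, nor co-parent of X_1, so it does not belong.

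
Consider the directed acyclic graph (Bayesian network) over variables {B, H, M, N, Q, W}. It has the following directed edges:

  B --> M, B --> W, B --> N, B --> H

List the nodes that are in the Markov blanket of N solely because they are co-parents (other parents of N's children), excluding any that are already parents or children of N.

{}

N has no children, so it has no co-parents. The set is empty.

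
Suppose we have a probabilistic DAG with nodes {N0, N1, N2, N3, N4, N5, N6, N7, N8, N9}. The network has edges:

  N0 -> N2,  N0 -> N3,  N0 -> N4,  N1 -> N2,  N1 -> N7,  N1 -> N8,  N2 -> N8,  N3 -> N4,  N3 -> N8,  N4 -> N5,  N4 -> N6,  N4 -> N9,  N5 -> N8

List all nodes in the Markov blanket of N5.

{N1, N2, N3, N4, N8}

By definition, MB(N5) is built from N5's parents, N5's children, and the co-parents of N5.
N5's parents: N4.
N5 has child N8.
Other parents of N5's children:
  N8's other parents are N1, N2, N3.
Union: {N4} ∪ {N8} ∪ {N1, N2, N3} = {N1, N2, N3, N4, N8}.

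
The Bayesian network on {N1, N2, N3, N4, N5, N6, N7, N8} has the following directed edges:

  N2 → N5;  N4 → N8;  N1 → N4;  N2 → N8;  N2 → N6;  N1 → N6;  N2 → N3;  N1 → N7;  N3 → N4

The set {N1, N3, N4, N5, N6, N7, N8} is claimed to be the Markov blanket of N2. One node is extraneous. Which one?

N2 has no parents.
Children of N2: N3, N5, N6, N8.
For each child, the remaining parents (spouses of N2):
  N3: —
  N5: —
  N6: N1
  N8: N4
MB(N2) = {N1, N3, N4, N5, N6, N8}.
N7 is neither a parent, child, nor co-parent of N2, so it does not belong.

N7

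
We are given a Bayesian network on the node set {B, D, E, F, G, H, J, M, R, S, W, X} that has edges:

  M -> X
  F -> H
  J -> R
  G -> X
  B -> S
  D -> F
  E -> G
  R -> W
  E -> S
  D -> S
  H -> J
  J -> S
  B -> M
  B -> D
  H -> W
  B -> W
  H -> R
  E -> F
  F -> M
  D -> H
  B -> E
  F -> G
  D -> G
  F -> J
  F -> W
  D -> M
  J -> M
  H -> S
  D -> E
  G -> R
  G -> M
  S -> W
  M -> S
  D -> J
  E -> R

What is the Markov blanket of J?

Recall MB(v) = parents ∪ children ∪ spouses, where spouses are the other parents of v's children.
J has parents D, F, H.
Children of J: M, R, S.
Other parents of J's children:
  M also has parents B, D, F, G.
  R also has parents E, G, H.
  S's other parents are B, D, E, H, M.
Union: {D, F, H} ∪ {M, R, S} ∪ {B, D, E, F, G, H, M} = {B, D, E, F, G, H, M, R, S}.

{B, D, E, F, G, H, M, R, S}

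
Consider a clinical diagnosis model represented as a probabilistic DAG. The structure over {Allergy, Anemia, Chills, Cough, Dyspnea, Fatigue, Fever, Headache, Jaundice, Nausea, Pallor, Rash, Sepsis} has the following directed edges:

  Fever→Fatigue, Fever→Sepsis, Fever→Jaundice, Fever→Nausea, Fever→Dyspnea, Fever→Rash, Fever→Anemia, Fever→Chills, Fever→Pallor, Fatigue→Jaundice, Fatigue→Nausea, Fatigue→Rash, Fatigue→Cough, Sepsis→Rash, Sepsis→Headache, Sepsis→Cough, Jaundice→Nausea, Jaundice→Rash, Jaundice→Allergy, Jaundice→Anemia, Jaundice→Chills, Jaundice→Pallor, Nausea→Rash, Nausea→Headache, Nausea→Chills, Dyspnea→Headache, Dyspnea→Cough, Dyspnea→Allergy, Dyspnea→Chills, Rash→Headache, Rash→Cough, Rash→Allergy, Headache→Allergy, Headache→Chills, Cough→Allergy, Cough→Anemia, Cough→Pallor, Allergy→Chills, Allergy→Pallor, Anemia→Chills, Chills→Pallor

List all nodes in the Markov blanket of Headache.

{Allergy, Anemia, Chills, Cough, Dyspnea, Fever, Jaundice, Nausea, Rash, Sepsis}

Ch(Headache) = {Allergy, Chills}.
Parents of Headache: Dyspnea, Nausea, Rash, Sepsis.
Co-parents of Headache (other parents of its children):
  Allergy also has parents Cough, Dyspnea, Jaundice, Rash.
  parents(Chills) \ {Headache} = {Allergy, Anemia, Dyspnea, Fever, Jaundice, Nausea}.
Union: {Dyspnea, Nausea, Rash, Sepsis} ∪ {Allergy, Chills} ∪ {Allergy, Anemia, Cough, Dyspnea, Fever, Jaundice, Nausea, Rash} = {Allergy, Anemia, Chills, Cough, Dyspnea, Fever, Jaundice, Nausea, Rash, Sepsis}.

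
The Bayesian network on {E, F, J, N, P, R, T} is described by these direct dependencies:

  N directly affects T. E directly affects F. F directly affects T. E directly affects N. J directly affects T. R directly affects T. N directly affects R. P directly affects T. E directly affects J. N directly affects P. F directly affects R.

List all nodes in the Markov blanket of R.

Pa(R) = {F, N}.
Children of R: T.
Co-parents of R (other parents of its children):
  parents(T) \ {R} = {F, J, N, P}.
Taking the union gives {F, J, N, P, T}.

{F, J, N, P, T}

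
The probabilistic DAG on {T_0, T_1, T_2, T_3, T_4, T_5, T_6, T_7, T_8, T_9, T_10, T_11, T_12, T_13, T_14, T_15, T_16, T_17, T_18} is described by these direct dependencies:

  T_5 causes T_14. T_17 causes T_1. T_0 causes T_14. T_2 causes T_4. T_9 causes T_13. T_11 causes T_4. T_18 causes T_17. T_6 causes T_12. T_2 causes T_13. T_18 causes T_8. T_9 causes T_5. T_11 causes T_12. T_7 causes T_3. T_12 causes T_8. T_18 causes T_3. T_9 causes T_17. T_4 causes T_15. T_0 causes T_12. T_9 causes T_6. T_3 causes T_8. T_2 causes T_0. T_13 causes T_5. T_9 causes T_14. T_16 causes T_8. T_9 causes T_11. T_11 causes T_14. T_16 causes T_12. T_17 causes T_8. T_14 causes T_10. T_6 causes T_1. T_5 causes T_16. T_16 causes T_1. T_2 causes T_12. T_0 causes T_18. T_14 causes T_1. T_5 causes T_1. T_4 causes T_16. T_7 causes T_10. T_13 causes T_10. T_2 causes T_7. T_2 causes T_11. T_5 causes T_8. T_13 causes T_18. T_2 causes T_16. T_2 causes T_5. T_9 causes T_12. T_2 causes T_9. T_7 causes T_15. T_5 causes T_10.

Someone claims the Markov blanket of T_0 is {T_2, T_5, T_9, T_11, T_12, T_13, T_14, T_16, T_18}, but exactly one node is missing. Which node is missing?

T_6

A node's Markov blanket = Pa ∪ Ch ∪ (parents of Ch other than the node itself).
T_0's parents: T_2.
T_0's children: T_12, T_14, T_18.
For each child, the remaining parents (spouses of T_0):
  T_18: T_13
  T_14: T_5, T_9, T_11
  T_12: T_2, T_6, T_9, T_11, T_16
MB(T_0) = {T_2, T_5, T_6, T_9, T_11, T_12, T_13, T_14, T_16, T_18}.
Comparing with the claimed set, T_6 is missing.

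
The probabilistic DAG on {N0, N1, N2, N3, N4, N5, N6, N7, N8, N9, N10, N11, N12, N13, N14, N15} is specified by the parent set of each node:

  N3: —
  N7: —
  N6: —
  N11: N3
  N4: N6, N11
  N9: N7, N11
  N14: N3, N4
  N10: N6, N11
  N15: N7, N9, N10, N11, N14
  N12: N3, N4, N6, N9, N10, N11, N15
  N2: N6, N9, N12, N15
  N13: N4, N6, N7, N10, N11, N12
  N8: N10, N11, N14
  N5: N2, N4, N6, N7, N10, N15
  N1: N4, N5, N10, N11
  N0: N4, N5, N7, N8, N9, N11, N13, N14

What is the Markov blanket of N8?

{N0, N4, N5, N7, N9, N10, N11, N13, N14}

By definition, MB(N8) is built from N8's parents, N8's children, and the co-parents of N8.
Pa(N8) = {N10, N11, N14}.
N8's children: N0.
Co-parents of N8 (other parents of its children):
  N0 also has parents N4, N5, N7, N9, N11, N13, N14.
MB(N8) = {N0, N4, N5, N7, N9, N10, N11, N13, N14}.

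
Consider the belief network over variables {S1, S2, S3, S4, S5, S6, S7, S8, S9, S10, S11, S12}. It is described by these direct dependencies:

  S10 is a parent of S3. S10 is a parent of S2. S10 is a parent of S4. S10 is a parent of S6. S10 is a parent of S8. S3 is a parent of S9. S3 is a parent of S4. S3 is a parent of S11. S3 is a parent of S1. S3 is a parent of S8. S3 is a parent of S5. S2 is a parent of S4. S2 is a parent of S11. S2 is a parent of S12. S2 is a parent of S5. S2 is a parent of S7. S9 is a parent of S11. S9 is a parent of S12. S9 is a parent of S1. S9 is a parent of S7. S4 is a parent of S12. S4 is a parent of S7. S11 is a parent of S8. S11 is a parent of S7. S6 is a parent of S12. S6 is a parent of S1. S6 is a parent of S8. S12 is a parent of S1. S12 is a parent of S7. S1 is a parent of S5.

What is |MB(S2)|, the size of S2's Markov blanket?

10

By definition, MB(S2) is built from S2's parents, S2's children, and the co-parents of S2.
Parents of S2: S10.
S2's children: S4, S5, S7, S11, S12.
Other parents of S2's children:
  S4 also has parents S3, S10.
  S11 also has parents S3, S9.
  parents(S12) \ {S2} = {S4, S6, S9}.
  S5's other parents are S1, S3.
  S7's other parents are S4, S9, S11, S12.
MB(S2) = {S1, S3, S4, S5, S6, S7, S9, S10, S11, S12}, which has 10 nodes.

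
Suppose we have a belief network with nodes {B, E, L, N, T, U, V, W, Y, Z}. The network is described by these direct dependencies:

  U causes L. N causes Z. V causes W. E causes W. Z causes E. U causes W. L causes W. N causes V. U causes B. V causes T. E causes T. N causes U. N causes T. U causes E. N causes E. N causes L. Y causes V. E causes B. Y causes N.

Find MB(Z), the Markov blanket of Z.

Z has child E.
Parents of Z: N.
Other parents of Z's children:
  E: N, U
MB(Z) = {E, N, U}.

{E, N, U}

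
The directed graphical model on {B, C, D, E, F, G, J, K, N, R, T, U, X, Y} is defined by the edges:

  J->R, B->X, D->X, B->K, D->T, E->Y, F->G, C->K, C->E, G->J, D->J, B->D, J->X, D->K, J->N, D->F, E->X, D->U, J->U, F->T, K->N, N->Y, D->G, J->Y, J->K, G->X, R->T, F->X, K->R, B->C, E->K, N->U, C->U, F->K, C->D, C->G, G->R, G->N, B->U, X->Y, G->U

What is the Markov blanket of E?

{B, C, D, F, G, J, K, N, X, Y}

Recall MB(v) = parents ∪ children ∪ spouses, where spouses are the other parents of v's children.
Parents of E: C.
Children of E: K, X, Y.
For each child, the remaining parents (spouses of E):
  K: B, C, D, F, J
  X: B, D, F, G, J
  Y: J, N, X
Union: {C} ∪ {K, X, Y} ∪ {B, C, D, F, G, J, N, X} = {B, C, D, F, G, J, K, N, X, Y}.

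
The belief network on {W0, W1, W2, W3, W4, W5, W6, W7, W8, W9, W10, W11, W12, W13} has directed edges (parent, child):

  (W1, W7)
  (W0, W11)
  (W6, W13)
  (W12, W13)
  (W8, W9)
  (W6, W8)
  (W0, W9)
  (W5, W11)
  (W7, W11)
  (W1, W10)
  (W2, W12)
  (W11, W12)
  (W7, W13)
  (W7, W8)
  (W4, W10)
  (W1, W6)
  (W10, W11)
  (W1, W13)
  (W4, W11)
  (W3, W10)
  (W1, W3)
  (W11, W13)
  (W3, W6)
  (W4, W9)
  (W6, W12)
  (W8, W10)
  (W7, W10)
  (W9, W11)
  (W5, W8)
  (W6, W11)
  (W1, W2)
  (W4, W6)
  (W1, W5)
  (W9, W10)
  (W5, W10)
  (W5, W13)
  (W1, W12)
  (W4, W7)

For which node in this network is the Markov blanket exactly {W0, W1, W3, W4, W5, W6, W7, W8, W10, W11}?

The target node must have every member of {W0, W1, W3, W4, W5, W6, W7, W8, W10, W11} as a parent, child, or co-parent, and no others.
Parents of W9: W0, W4, W8; children: W10, W11; co-parents: W0, W1, W3, W4, W5, W6, W7, W8, W10.
These exactly cover the given set, so the node is W9.

W9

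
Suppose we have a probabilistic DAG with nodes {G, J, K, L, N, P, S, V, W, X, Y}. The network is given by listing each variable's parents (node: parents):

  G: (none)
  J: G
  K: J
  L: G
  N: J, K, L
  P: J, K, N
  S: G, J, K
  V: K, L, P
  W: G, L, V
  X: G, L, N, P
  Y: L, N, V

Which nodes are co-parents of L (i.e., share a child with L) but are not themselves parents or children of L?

{J, K, P}

Children of L: N, V, W, X, Y.
  N also has parents J, K.
  V's other parents are K, P.
  W also has parents G, V.
  X's other parents are G, N, P.
  Y's other parents are N, V.
Excluding nodes already adjacent to L (G, N, V, W, X, Y), the co-parent-only contribution is {J, K, P}.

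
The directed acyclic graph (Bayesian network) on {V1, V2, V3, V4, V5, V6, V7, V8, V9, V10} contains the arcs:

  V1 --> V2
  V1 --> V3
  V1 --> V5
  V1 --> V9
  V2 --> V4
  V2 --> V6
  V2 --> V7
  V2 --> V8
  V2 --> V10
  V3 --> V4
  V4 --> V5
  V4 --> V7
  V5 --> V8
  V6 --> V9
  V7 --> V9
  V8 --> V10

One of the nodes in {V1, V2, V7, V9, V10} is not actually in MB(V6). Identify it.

V10

Recall MB(v) = parents ∪ children ∪ spouses, where spouses are the other parents of v's children.
Pa(V6) = {V2}.
Ch(V6) = {V9}.
For each child, the remaining parents (spouses of V6):
  parents(V9) \ {V6} = {V1, V7}.
MB(V6) = {V1, V2, V7, V9}.
V10 is neither a parent, child, nor co-parent of V6, so it does not belong.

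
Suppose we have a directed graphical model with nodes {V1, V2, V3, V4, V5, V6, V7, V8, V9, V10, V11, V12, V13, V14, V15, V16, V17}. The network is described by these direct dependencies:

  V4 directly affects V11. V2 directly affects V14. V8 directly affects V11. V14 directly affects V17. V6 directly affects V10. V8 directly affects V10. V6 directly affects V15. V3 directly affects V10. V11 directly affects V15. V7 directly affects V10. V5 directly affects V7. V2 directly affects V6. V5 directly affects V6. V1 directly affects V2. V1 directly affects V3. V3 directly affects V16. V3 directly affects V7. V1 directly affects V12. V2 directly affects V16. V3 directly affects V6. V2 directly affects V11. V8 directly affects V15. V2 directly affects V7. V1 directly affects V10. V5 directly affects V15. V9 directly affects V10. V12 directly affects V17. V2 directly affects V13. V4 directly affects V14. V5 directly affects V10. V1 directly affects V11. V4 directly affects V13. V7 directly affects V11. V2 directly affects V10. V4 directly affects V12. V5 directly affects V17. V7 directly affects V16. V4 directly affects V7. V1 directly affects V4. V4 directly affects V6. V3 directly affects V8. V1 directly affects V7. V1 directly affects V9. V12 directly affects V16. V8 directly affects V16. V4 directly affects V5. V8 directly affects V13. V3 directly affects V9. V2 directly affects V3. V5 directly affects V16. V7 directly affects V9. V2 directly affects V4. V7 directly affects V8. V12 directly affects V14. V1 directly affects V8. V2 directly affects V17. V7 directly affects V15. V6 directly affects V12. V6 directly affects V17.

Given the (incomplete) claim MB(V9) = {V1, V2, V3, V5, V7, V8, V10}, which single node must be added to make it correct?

Parents of V9: V1, V3, V7.
V9's children: V10.
Co-parents of V9 (other parents of its children):
  V10's other parents are V1, V2, V3, V5, V6, V7, V8.
MB(V9) = {V1, V2, V3, V5, V6, V7, V8, V10}.
Comparing with the claimed set, V6 is missing.

V6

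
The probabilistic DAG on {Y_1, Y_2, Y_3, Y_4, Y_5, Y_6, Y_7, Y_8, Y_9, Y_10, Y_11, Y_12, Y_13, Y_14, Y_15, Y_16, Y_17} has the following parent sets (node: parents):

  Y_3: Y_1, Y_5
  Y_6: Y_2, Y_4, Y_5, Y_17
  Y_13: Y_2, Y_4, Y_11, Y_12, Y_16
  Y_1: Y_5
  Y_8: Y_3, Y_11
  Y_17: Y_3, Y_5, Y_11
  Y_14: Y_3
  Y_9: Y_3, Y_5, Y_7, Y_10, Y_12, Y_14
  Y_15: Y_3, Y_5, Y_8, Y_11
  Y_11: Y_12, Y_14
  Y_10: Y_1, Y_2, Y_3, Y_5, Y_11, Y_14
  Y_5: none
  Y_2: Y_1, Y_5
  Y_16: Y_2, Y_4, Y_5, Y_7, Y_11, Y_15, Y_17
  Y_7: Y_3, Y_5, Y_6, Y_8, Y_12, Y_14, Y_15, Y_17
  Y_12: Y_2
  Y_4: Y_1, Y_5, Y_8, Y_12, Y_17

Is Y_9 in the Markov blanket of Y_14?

Yes

Y_9 is a child of Y_14.
So Y_9 ∈ MB(Y_14).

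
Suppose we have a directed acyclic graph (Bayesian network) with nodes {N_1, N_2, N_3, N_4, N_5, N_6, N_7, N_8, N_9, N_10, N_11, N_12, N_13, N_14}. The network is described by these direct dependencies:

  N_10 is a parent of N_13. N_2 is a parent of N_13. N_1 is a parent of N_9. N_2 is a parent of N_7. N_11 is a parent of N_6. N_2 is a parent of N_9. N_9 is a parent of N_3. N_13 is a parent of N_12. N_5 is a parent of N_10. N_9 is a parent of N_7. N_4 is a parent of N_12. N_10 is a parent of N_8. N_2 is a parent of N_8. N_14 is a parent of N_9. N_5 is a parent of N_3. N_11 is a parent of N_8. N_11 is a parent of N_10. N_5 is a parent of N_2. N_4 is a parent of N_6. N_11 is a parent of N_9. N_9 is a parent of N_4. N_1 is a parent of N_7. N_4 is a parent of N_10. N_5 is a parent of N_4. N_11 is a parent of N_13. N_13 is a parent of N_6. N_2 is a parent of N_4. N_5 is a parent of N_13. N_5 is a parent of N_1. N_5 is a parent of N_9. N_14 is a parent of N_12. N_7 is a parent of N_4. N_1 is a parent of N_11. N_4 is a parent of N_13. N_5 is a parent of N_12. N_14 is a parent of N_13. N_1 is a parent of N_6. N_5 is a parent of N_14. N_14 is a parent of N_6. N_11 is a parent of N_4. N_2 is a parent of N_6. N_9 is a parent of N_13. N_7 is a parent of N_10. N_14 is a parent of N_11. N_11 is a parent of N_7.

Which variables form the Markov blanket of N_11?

Pa(N_11) = {N_1, N_14}.
N_11 has children N_4, N_6, N_7, N_8, N_9, N_10, N_13.
For each child, the remaining parents (spouses of N_11):
  N_9's other parents are N_1, N_2, N_5, N_14.
  N_7's other parents are N_1, N_2, N_9.
  N_4 also has parents N_2, N_5, N_7, N_9.
  N_10's other parents are N_4, N_5, N_7.
  parents(N_13) \ {N_11} = {N_2, N_4, N_5, N_9, N_10, N_14}.
  parents(N_8) \ {N_11} = {N_2, N_10}.
  N_6's other parents are N_1, N_2, N_4, N_13, N_14.
MB(N_11) = {N_1, N_2, N_4, N_5, N_6, N_7, N_8, N_9, N_10, N_13, N_14}.

{N_1, N_2, N_4, N_5, N_6, N_7, N_8, N_9, N_10, N_13, N_14}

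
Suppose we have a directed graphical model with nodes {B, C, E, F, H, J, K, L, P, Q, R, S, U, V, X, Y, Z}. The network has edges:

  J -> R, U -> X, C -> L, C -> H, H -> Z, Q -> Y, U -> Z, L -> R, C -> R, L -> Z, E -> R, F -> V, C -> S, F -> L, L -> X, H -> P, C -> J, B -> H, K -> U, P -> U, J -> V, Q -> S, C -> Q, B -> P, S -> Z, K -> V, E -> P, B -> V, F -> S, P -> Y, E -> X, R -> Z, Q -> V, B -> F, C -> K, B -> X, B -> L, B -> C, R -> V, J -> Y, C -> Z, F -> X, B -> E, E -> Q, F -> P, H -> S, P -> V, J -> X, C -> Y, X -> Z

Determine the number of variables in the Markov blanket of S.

9

S has parents C, F, H, Q.
Children of S: Z.
For each child, the remaining parents (spouses of S):
  Z: C, H, L, R, U, X
MB(S) = {C, F, H, L, Q, R, U, X, Z}, which has 9 nodes.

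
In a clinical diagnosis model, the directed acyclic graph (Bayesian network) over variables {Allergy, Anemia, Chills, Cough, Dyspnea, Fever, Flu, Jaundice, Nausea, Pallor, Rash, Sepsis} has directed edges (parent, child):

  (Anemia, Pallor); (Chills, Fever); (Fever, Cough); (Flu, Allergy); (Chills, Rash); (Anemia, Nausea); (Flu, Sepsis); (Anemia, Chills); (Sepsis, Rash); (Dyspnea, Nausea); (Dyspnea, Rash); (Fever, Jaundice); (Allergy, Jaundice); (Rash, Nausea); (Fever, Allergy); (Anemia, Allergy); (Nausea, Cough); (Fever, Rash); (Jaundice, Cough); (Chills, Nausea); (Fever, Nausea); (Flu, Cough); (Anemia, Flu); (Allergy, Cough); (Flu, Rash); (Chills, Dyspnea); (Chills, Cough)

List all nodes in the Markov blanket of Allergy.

Recall MB(v) = parents ∪ children ∪ spouses, where spouses are the other parents of v's children.
Parents of Allergy: Anemia, Fever, Flu.
Allergy's children: Cough, Jaundice.
Parents of each child, excluding Allergy:
  Jaundice also has parent Fever.
  parents(Cough) \ {Allergy} = {Chills, Fever, Flu, Jaundice, Nausea}.
Union: {Anemia, Fever, Flu} ∪ {Cough, Jaundice} ∪ {Chills, Fever, Flu, Jaundice, Nausea} = {Anemia, Chills, Cough, Fever, Flu, Jaundice, Nausea}.

{Anemia, Chills, Cough, Fever, Flu, Jaundice, Nausea}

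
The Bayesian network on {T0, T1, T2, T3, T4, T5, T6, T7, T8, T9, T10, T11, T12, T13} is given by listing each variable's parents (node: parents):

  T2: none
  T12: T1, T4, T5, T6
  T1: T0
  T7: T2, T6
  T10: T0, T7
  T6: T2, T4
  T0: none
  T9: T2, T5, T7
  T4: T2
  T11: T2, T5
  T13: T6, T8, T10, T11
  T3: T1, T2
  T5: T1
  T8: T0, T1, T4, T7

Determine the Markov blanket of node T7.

By definition, MB(T7) is built from T7's parents, T7's children, and the co-parents of T7.
Pa(T7) = {T2, T6}.
T7 has children T8, T9, T10.
Other parents of T7's children:
  T8 also has parents T0, T1, T4.
  T9's other parents are T2, T5.
  T10 also has parent T0.
So the Markov blanket of T7 is {T0, T1, T2, T4, T5, T6, T8, T9, T10}.

{T0, T1, T2, T4, T5, T6, T8, T9, T10}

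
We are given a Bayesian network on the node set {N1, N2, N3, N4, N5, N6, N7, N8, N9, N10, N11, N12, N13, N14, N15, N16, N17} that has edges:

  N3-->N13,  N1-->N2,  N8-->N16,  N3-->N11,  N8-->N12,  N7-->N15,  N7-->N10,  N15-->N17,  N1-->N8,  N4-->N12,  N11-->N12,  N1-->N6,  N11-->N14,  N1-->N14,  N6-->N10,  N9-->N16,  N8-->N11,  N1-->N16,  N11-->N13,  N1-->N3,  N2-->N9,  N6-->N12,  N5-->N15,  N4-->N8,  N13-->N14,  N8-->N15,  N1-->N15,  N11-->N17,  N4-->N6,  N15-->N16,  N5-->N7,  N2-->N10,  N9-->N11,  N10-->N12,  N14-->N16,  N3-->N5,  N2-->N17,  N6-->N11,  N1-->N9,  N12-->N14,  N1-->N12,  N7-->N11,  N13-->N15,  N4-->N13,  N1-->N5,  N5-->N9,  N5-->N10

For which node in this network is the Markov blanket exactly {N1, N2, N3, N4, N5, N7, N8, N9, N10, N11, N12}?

The target node must have every member of {N1, N2, N3, N4, N5, N7, N8, N9, N10, N11, N12} as a parent, child, or co-parent, and no others.
Parents of N6: N1, N4; children: N10, N11, N12; co-parents: N1, N2, N3, N4, N5, N7, N8, N9, N10, N11.
These exactly cover the given set, so the node is N6.

N6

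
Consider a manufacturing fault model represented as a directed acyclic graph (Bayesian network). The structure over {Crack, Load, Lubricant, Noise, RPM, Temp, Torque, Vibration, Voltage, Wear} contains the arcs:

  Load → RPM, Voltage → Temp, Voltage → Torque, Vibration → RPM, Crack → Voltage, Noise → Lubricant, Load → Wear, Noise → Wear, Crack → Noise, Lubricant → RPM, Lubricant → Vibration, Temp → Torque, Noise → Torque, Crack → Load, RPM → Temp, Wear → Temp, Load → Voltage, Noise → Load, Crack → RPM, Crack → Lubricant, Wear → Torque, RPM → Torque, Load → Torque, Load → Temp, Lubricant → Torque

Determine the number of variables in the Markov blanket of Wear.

Wear's parents: Load, Noise.
Children of Wear: Temp, Torque.
Parents of each child, excluding Wear:
  Temp: Load, RPM, Voltage
  Torque: Load, Lubricant, Noise, RPM, Temp, Voltage
MB(Wear) = {Load, Lubricant, Noise, RPM, Temp, Torque, Voltage}, which has 7 nodes.

7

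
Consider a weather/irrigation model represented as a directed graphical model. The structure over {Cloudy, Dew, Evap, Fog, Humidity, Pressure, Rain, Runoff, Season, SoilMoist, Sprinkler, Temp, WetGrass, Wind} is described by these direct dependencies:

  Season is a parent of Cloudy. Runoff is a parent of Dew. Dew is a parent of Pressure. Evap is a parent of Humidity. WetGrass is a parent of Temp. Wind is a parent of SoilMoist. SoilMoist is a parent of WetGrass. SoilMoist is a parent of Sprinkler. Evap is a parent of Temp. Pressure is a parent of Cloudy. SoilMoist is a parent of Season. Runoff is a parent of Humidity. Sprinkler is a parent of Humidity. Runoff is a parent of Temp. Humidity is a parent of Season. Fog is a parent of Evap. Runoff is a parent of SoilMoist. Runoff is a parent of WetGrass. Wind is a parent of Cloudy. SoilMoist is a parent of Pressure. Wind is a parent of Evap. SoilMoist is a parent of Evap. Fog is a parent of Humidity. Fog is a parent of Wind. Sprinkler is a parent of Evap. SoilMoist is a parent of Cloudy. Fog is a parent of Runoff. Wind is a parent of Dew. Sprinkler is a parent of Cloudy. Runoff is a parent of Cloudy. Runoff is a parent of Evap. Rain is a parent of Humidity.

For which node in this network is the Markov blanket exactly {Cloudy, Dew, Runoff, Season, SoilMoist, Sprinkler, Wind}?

Pressure

The target node must have every member of {Cloudy, Dew, Runoff, Season, SoilMoist, Sprinkler, Wind} as a parent, child, or co-parent, and no others.
Parents of Pressure: Dew, SoilMoist; children: Cloudy; co-parents: Runoff, Season, SoilMoist, Sprinkler, Wind.
These exactly cover the given set, so the node is Pressure.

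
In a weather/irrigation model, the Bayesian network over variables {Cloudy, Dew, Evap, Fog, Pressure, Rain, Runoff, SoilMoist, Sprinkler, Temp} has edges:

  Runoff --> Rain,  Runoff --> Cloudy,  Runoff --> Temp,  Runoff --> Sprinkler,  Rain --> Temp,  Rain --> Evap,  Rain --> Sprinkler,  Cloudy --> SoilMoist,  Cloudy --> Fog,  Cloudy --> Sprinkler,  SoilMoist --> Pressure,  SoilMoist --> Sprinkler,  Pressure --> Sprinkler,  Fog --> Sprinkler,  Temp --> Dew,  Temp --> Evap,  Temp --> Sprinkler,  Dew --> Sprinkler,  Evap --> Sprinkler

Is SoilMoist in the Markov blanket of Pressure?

Yes

SoilMoist is a parent of Pressure.
So SoilMoist ∈ MB(Pressure).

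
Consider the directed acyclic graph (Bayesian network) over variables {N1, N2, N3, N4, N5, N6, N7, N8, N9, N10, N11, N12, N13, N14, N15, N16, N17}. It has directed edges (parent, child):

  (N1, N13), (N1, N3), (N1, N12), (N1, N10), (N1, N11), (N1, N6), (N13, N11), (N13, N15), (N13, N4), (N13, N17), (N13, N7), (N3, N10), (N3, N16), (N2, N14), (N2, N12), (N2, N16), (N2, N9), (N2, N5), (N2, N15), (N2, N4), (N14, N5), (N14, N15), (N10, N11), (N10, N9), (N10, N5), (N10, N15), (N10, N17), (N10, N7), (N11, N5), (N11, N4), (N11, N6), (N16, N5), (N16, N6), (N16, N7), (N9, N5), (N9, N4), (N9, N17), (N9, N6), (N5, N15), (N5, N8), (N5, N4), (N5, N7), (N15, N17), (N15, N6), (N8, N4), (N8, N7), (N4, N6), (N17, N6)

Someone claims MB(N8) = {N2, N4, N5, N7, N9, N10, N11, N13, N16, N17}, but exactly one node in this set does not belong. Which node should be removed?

A node's Markov blanket = Pa ∪ Ch ∪ (parents of Ch other than the node itself).
N8's children: N4, N7.
Parents of N8: N5.
Co-parents of N8 (other parents of its children):
  N4 also has parents N2, N5, N9, N11, N13.
  N7 also has parents N5, N10, N13, N16.
MB(N8) = {N2, N4, N5, N7, N9, N10, N11, N13, N16}.
N17 is neither a parent, child, nor co-parent of N8, so it does not belong.

N17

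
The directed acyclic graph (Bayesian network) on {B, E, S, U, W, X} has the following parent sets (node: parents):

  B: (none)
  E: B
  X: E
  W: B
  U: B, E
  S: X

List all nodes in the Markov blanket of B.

{E, U, W}

A node's Markov blanket = Pa ∪ Ch ∪ (parents of Ch other than the node itself).
Children of B: E, U, W.
B has no parents.
Other parents of B's children:
  E: no additional parents.
  W: no additional parents.
  U's other parent is E.
Taking the union gives {E, U, W}.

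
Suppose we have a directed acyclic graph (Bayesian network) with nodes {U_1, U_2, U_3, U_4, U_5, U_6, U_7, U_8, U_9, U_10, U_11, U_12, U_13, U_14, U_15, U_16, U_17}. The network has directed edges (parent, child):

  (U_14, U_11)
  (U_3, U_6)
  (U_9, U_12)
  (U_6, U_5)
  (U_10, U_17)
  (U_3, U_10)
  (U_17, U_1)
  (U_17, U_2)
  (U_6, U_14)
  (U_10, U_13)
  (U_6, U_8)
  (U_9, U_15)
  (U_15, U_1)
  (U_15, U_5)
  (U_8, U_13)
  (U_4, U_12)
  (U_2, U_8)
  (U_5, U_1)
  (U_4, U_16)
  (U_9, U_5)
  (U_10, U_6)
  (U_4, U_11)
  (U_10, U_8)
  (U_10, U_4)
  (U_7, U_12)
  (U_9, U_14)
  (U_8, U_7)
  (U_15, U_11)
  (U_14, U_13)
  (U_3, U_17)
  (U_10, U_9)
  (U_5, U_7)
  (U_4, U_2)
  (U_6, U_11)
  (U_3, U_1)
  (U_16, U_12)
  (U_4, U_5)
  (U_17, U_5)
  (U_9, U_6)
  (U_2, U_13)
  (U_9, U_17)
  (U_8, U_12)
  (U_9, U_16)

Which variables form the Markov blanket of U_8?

{U_2, U_4, U_5, U_6, U_7, U_9, U_10, U_12, U_13, U_14, U_16}

U_8's parents: U_2, U_6, U_10.
Children of U_8: U_7, U_12, U_13.
Parents of each child, excluding U_8:
  parents(U_13) \ {U_8} = {U_2, U_10, U_14}.
  U_7's other parent is U_5.
  U_12 also has parents U_4, U_7, U_9, U_16.
So the Markov blanket of U_8 is {U_2, U_4, U_5, U_6, U_7, U_9, U_10, U_12, U_13, U_14, U_16}.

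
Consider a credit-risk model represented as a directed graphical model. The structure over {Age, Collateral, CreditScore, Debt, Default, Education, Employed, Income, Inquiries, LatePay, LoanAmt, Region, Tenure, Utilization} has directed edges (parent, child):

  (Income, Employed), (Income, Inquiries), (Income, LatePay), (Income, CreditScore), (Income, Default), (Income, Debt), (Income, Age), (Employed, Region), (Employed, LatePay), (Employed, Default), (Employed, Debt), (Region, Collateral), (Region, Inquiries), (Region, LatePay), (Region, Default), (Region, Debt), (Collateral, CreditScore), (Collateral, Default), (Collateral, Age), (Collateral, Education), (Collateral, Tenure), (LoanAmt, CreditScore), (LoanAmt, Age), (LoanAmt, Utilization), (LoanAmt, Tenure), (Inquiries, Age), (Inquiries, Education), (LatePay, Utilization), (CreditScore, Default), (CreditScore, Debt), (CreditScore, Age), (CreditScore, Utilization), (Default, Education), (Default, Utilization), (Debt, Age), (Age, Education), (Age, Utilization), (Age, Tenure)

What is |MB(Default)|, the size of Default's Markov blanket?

The Markov blanket of a node is its parents, its children, and the other parents of its children.
Default has children Education, Utilization.
Parents of Default: Collateral, CreditScore, Employed, Income, Region.
Co-parents of Default (other parents of its children):
  Education: Age, Collateral, Inquiries
  Utilization: Age, CreditScore, LatePay, LoanAmt
MB(Default) = {Age, Collateral, CreditScore, Education, Employed, Income, Inquiries, LatePay, LoanAmt, Region, Utilization}, which has 11 nodes.

11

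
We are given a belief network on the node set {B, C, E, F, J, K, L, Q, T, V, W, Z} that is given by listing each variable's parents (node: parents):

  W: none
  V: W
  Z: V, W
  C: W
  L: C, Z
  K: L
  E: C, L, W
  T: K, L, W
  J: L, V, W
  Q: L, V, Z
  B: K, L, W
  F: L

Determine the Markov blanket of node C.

Recall MB(v) = parents ∪ children ∪ spouses, where spouses are the other parents of v's children.
Pa(C) = {W}.
C's children: E, L.
Co-parents of C (other parents of its children):
  L: Z
  E: L, W
MB(C) = {E, L, W, Z}.

{E, L, W, Z}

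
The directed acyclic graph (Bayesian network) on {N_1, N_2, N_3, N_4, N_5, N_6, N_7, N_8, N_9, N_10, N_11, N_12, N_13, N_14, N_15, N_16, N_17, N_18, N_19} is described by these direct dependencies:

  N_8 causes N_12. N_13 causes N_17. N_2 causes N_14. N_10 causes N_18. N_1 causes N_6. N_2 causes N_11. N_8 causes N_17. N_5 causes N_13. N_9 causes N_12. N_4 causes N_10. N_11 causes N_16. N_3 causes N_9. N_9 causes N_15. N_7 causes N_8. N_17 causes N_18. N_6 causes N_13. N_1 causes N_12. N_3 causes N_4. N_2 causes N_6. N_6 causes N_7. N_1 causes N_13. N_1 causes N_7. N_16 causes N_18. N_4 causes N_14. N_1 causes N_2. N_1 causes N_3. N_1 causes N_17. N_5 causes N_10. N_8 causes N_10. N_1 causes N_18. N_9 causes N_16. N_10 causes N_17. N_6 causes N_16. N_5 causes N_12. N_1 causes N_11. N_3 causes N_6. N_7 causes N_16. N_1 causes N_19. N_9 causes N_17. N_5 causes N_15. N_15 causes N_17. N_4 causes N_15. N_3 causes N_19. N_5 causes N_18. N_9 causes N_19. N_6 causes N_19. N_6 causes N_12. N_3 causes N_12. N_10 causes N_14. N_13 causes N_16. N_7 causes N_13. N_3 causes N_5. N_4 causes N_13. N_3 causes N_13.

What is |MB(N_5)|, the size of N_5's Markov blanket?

14

Recall MB(v) = parents ∪ children ∪ spouses, where spouses are the other parents of v's children.
Pa(N_5) = {N_3}.
Children of N_5: N_10, N_12, N_13, N_15, N_18.
Other parents of N_5's children:
  N_10: N_4, N_8
  N_12: N_1, N_3, N_6, N_8, N_9
  N_13: N_1, N_3, N_4, N_6, N_7
  N_15: N_4, N_9
  N_18: N_1, N_10, N_16, N_17
MB(N_5) = {N_1, N_3, N_4, N_6, N_7, N_8, N_9, N_10, N_12, N_13, N_15, N_16, N_17, N_18}, which has 14 nodes.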